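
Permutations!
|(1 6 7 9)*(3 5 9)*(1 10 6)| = |(3 5 9 10 6 7)| = 6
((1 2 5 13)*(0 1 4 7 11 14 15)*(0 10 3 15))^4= (0 13 14 5 11 2 7 1 4)(3 15 10)= [13, 4, 7, 15, 0, 11, 6, 1, 8, 9, 3, 2, 12, 14, 5, 10]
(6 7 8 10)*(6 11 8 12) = [0, 1, 2, 3, 4, 5, 7, 12, 10, 9, 11, 8, 6] = (6 7 12)(8 10 11)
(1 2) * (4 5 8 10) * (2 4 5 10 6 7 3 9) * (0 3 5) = (0 3 9 2 1 4 10)(5 8 6 7) = [3, 4, 1, 9, 10, 8, 7, 5, 6, 2, 0]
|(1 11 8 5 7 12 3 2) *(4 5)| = |(1 11 8 4 5 7 12 3 2)| = 9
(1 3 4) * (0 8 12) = (0 8 12)(1 3 4) = [8, 3, 2, 4, 1, 5, 6, 7, 12, 9, 10, 11, 0]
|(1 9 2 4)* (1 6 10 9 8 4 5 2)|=6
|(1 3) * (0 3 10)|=|(0 3 1 10)|=4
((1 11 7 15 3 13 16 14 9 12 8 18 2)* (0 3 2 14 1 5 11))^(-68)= (0 13 1 3 16)(2 11 15 5 7)(8 14 12 18 9)= [13, 3, 11, 16, 4, 7, 6, 2, 14, 8, 10, 15, 18, 1, 12, 5, 0, 17, 9]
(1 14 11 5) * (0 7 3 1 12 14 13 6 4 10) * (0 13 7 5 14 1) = (0 5 12 1 7 3)(4 10 13 6)(11 14) = [5, 7, 2, 0, 10, 12, 4, 3, 8, 9, 13, 14, 1, 6, 11]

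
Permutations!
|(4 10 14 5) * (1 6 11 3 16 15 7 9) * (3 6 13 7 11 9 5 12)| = |(1 13 7 5 4 10 14 12 3 16 15 11 6 9)| = 14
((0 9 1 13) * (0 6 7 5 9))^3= (1 7)(5 13)(6 9)= [0, 7, 2, 3, 4, 13, 9, 1, 8, 6, 10, 11, 12, 5]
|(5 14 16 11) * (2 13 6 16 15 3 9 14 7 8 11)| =|(2 13 6 16)(3 9 14 15)(5 7 8 11)| =4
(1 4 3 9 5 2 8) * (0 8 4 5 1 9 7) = (0 8 9 1 5 2 4 3 7) = [8, 5, 4, 7, 3, 2, 6, 0, 9, 1]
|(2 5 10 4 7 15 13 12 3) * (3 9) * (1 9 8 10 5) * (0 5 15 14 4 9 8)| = |(0 5 15 13 12)(1 8 10 9 3 2)(4 7 14)| = 30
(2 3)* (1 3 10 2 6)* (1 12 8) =(1 3 6 12 8)(2 10) =[0, 3, 10, 6, 4, 5, 12, 7, 1, 9, 2, 11, 8]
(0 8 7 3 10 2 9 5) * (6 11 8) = (0 6 11 8 7 3 10 2 9 5) = [6, 1, 9, 10, 4, 0, 11, 3, 7, 5, 2, 8]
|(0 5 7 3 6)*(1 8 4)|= 15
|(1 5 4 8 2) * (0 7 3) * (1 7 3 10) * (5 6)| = |(0 3)(1 6 5 4 8 2 7 10)| = 8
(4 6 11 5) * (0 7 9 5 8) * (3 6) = [7, 1, 2, 6, 3, 4, 11, 9, 0, 5, 10, 8] = (0 7 9 5 4 3 6 11 8)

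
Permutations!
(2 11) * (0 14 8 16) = (0 14 8 16)(2 11) = [14, 1, 11, 3, 4, 5, 6, 7, 16, 9, 10, 2, 12, 13, 8, 15, 0]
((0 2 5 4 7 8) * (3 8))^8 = (0 2 5 4 7 3 8) = [2, 1, 5, 8, 7, 4, 6, 3, 0]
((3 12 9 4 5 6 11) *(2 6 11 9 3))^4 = (12)(2 5 9)(4 6 11) = [0, 1, 5, 3, 6, 9, 11, 7, 8, 2, 10, 4, 12]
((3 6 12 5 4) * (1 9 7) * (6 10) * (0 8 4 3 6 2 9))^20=(0 2 12)(1 10 6)(3 4 7)(5 8 9)=[2, 10, 12, 4, 7, 8, 1, 3, 9, 5, 6, 11, 0]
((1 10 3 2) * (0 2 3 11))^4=(0 11 10 1 2)=[11, 2, 0, 3, 4, 5, 6, 7, 8, 9, 1, 10]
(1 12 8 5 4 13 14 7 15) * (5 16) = (1 12 8 16 5 4 13 14 7 15) = [0, 12, 2, 3, 13, 4, 6, 15, 16, 9, 10, 11, 8, 14, 7, 1, 5]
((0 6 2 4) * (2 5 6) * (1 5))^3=(6)=[0, 1, 2, 3, 4, 5, 6]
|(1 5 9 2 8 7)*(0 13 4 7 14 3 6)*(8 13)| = |(0 8 14 3 6)(1 5 9 2 13 4 7)| = 35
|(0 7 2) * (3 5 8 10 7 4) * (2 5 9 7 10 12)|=|(0 4 3 9 7 5 8 12 2)|=9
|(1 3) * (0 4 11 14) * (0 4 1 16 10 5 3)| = 12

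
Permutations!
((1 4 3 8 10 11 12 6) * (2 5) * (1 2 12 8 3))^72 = (12) = [0, 1, 2, 3, 4, 5, 6, 7, 8, 9, 10, 11, 12]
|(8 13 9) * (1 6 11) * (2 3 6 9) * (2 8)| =|(1 9 2 3 6 11)(8 13)| =6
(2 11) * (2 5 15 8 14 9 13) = (2 11 5 15 8 14 9 13) = [0, 1, 11, 3, 4, 15, 6, 7, 14, 13, 10, 5, 12, 2, 9, 8]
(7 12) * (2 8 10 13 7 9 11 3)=(2 8 10 13 7 12 9 11 3)=[0, 1, 8, 2, 4, 5, 6, 12, 10, 11, 13, 3, 9, 7]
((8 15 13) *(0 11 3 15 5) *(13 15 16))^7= (16)= [0, 1, 2, 3, 4, 5, 6, 7, 8, 9, 10, 11, 12, 13, 14, 15, 16]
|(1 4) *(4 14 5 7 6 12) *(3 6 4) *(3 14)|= |(1 3 6 12 14 5 7 4)|= 8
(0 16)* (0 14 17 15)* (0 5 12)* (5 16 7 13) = [7, 1, 2, 3, 4, 12, 6, 13, 8, 9, 10, 11, 0, 5, 17, 16, 14, 15] = (0 7 13 5 12)(14 17 15 16)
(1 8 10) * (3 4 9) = (1 8 10)(3 4 9) = [0, 8, 2, 4, 9, 5, 6, 7, 10, 3, 1]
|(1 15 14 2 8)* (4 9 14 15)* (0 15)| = |(0 15)(1 4 9 14 2 8)| = 6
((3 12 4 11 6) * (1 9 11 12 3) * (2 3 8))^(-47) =(1 9 11 6)(2 3 8)(4 12) =[0, 9, 3, 8, 12, 5, 1, 7, 2, 11, 10, 6, 4]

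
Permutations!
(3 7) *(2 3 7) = (7)(2 3) = [0, 1, 3, 2, 4, 5, 6, 7]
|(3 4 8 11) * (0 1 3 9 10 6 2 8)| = 12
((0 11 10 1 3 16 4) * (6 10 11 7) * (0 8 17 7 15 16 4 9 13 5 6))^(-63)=[10, 15, 2, 16, 9, 17, 7, 6, 13, 4, 0, 11, 12, 8, 14, 1, 3, 5]=(0 10)(1 15)(3 16)(4 9)(5 17)(6 7)(8 13)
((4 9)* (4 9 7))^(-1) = [0, 1, 2, 3, 7, 5, 6, 4, 8, 9] = (9)(4 7)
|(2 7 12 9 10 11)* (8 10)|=|(2 7 12 9 8 10 11)|=7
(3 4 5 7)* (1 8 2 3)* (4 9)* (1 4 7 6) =(1 8 2 3 9 7 4 5 6) =[0, 8, 3, 9, 5, 6, 1, 4, 2, 7]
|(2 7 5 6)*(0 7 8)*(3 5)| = 7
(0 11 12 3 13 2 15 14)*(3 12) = (0 11 3 13 2 15 14) = [11, 1, 15, 13, 4, 5, 6, 7, 8, 9, 10, 3, 12, 2, 0, 14]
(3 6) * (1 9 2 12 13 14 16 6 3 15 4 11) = [0, 9, 12, 3, 11, 5, 15, 7, 8, 2, 10, 1, 13, 14, 16, 4, 6] = (1 9 2 12 13 14 16 6 15 4 11)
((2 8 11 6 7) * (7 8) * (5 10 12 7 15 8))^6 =[0, 1, 10, 3, 4, 8, 15, 5, 7, 9, 11, 2, 6, 13, 14, 12] =(2 10 11)(5 8 7)(6 15 12)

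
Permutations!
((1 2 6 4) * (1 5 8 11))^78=(1 2 6 4 5 8 11)=[0, 2, 6, 3, 5, 8, 4, 7, 11, 9, 10, 1]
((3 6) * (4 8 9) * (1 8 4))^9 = [0, 1, 2, 6, 4, 5, 3, 7, 8, 9] = (9)(3 6)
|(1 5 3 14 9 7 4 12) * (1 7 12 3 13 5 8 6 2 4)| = |(1 8 6 2 4 3 14 9 12 7)(5 13)| = 10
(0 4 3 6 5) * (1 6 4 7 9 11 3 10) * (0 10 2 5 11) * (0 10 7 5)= (0 5 7 9 10 1 6 11 3 4 2)= [5, 6, 0, 4, 2, 7, 11, 9, 8, 10, 1, 3]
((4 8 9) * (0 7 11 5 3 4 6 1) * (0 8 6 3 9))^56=(0 4 11 1 9)(3 7 6 5 8)=[4, 9, 2, 7, 11, 8, 5, 6, 3, 0, 10, 1]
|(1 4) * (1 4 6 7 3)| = |(1 6 7 3)| = 4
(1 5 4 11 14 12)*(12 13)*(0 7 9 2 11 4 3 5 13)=(0 7 9 2 11 14)(1 13 12)(3 5)=[7, 13, 11, 5, 4, 3, 6, 9, 8, 2, 10, 14, 1, 12, 0]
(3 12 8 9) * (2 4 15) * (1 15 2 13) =(1 15 13)(2 4)(3 12 8 9) =[0, 15, 4, 12, 2, 5, 6, 7, 9, 3, 10, 11, 8, 1, 14, 13]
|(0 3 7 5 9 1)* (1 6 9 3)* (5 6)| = |(0 1)(3 7 6 9 5)| = 10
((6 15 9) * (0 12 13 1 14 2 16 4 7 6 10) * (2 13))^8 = (0 9 6 4 2)(1 13 14)(7 16 12 10 15) = [9, 13, 0, 3, 2, 5, 4, 16, 8, 6, 15, 11, 10, 14, 1, 7, 12]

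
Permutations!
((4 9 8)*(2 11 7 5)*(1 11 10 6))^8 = (1 11 7 5 2 10 6)(4 8 9) = [0, 11, 10, 3, 8, 2, 1, 5, 9, 4, 6, 7]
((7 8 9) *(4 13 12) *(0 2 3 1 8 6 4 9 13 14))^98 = (0 3 8 12 7 4)(1 13 9 6 14 2) = [3, 13, 1, 8, 0, 5, 14, 4, 12, 6, 10, 11, 7, 9, 2]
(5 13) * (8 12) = [0, 1, 2, 3, 4, 13, 6, 7, 12, 9, 10, 11, 8, 5] = (5 13)(8 12)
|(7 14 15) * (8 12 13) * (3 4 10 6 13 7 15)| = 9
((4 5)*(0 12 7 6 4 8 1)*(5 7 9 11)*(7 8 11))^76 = (0 6)(1 7)(4 12)(8 9) = [6, 7, 2, 3, 12, 5, 0, 1, 9, 8, 10, 11, 4]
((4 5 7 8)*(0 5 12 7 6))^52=(12)(0 5 6)=[5, 1, 2, 3, 4, 6, 0, 7, 8, 9, 10, 11, 12]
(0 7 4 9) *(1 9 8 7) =[1, 9, 2, 3, 8, 5, 6, 4, 7, 0] =(0 1 9)(4 8 7)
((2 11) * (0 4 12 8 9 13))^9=[8, 1, 11, 3, 9, 5, 6, 7, 0, 4, 10, 2, 13, 12]=(0 8)(2 11)(4 9)(12 13)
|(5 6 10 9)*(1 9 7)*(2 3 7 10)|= 7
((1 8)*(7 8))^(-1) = (1 8 7) = [0, 8, 2, 3, 4, 5, 6, 1, 7]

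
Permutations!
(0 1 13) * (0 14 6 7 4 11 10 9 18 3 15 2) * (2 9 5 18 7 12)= (0 1 13 14 6 12 2)(3 15 9 7 4 11 10 5 18)= [1, 13, 0, 15, 11, 18, 12, 4, 8, 7, 5, 10, 2, 14, 6, 9, 16, 17, 3]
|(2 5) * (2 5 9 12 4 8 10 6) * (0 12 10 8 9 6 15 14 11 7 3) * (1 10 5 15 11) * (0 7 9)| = 42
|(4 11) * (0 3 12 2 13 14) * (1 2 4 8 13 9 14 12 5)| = |(0 3 5 1 2 9 14)(4 11 8 13 12)| = 35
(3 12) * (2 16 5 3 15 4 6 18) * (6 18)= [0, 1, 16, 12, 18, 3, 6, 7, 8, 9, 10, 11, 15, 13, 14, 4, 5, 17, 2]= (2 16 5 3 12 15 4 18)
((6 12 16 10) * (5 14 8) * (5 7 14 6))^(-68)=[0, 1, 2, 3, 4, 12, 16, 14, 7, 9, 6, 11, 10, 13, 8, 15, 5]=(5 12 10 6 16)(7 14 8)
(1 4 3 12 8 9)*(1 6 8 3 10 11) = (1 4 10 11)(3 12)(6 8 9) = [0, 4, 2, 12, 10, 5, 8, 7, 9, 6, 11, 1, 3]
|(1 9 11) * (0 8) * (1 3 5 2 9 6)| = 10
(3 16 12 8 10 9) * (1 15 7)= [0, 15, 2, 16, 4, 5, 6, 1, 10, 3, 9, 11, 8, 13, 14, 7, 12]= (1 15 7)(3 16 12 8 10 9)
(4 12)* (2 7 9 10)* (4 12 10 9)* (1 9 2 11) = [0, 9, 7, 3, 10, 5, 6, 4, 8, 2, 11, 1, 12] = (12)(1 9 2 7 4 10 11)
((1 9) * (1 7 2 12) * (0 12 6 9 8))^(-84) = [0, 1, 2, 3, 4, 5, 6, 7, 8, 9, 10, 11, 12] = (12)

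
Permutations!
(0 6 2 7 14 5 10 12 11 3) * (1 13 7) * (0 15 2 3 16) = (0 6 3 15 2 1 13 7 14 5 10 12 11 16) = [6, 13, 1, 15, 4, 10, 3, 14, 8, 9, 12, 16, 11, 7, 5, 2, 0]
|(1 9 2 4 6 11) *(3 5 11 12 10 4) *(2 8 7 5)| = 12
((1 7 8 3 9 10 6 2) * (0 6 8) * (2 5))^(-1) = (0 7 1 2 5 6)(3 8 10 9) = [7, 2, 5, 8, 4, 6, 0, 1, 10, 3, 9]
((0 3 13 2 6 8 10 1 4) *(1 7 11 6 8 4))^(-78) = [13, 1, 10, 2, 3, 5, 0, 6, 7, 9, 11, 4, 12, 8] = (0 13 8 7 6)(2 10 11 4 3)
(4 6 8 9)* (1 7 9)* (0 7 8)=[7, 8, 2, 3, 6, 5, 0, 9, 1, 4]=(0 7 9 4 6)(1 8)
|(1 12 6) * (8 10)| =|(1 12 6)(8 10)| =6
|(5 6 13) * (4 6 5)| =3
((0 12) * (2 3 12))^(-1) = [12, 1, 0, 2, 4, 5, 6, 7, 8, 9, 10, 11, 3] = (0 12 3 2)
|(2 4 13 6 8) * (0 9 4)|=|(0 9 4 13 6 8 2)|=7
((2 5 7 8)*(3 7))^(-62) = [0, 1, 7, 2, 4, 8, 6, 5, 3] = (2 7 5 8 3)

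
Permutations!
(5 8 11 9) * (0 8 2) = (0 8 11 9 5 2) = [8, 1, 0, 3, 4, 2, 6, 7, 11, 5, 10, 9]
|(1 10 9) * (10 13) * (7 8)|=|(1 13 10 9)(7 8)|=4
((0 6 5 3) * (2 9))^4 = (9) = [0, 1, 2, 3, 4, 5, 6, 7, 8, 9]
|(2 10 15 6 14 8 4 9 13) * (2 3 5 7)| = |(2 10 15 6 14 8 4 9 13 3 5 7)| = 12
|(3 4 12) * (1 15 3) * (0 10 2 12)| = |(0 10 2 12 1 15 3 4)| = 8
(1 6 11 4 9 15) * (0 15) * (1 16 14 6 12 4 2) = (0 15 16 14 6 11 2 1 12 4 9) = [15, 12, 1, 3, 9, 5, 11, 7, 8, 0, 10, 2, 4, 13, 6, 16, 14]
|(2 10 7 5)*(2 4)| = |(2 10 7 5 4)| = 5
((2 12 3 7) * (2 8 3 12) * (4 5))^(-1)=(12)(3 8 7)(4 5)=[0, 1, 2, 8, 5, 4, 6, 3, 7, 9, 10, 11, 12]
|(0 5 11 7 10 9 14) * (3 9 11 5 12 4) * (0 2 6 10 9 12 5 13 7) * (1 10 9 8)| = |(0 5 13 7 8 1 10 11)(2 6 9 14)(3 12 4)| = 24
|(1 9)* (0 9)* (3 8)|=|(0 9 1)(3 8)|=6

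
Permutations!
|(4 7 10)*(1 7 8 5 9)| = 7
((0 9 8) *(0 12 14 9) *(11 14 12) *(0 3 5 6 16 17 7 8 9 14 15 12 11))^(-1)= [8, 1, 2, 0, 4, 3, 5, 17, 7, 9, 10, 12, 15, 13, 14, 11, 6, 16]= (0 8 7 17 16 6 5 3)(11 12 15)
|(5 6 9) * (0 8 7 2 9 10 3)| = |(0 8 7 2 9 5 6 10 3)| = 9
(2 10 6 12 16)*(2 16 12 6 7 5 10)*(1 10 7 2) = (16)(1 10 2)(5 7) = [0, 10, 1, 3, 4, 7, 6, 5, 8, 9, 2, 11, 12, 13, 14, 15, 16]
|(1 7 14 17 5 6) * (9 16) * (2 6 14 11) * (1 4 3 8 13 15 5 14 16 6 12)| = 90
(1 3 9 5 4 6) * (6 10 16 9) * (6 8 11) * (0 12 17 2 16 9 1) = (0 12 17 2 16 1 3 8 11 6)(4 10 9 5) = [12, 3, 16, 8, 10, 4, 0, 7, 11, 5, 9, 6, 17, 13, 14, 15, 1, 2]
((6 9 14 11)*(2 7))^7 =(2 7)(6 11 14 9) =[0, 1, 7, 3, 4, 5, 11, 2, 8, 6, 10, 14, 12, 13, 9]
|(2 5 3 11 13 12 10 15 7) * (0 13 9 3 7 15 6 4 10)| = |(15)(0 13 12)(2 5 7)(3 11 9)(4 10 6)| = 3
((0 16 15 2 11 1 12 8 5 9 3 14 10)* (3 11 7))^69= [3, 5, 0, 15, 4, 1, 6, 16, 11, 12, 7, 8, 9, 13, 2, 10, 14]= (0 3 15 10 7 16 14 2)(1 5)(8 11)(9 12)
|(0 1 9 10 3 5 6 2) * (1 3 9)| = |(0 3 5 6 2)(9 10)| = 10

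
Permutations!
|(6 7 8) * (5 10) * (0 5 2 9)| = 15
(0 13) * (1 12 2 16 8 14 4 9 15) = (0 13)(1 12 2 16 8 14 4 9 15) = [13, 12, 16, 3, 9, 5, 6, 7, 14, 15, 10, 11, 2, 0, 4, 1, 8]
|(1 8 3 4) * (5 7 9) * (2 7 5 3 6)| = 8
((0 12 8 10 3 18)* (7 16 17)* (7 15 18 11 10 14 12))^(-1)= (0 18 15 17 16 7)(3 10 11)(8 12 14)= [18, 1, 2, 10, 4, 5, 6, 0, 12, 9, 11, 3, 14, 13, 8, 17, 7, 16, 15]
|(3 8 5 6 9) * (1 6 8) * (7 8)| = 12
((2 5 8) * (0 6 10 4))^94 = (0 10)(2 5 8)(4 6) = [10, 1, 5, 3, 6, 8, 4, 7, 2, 9, 0]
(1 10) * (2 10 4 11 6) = [0, 4, 10, 3, 11, 5, 2, 7, 8, 9, 1, 6] = (1 4 11 6 2 10)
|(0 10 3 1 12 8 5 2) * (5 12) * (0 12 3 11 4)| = 12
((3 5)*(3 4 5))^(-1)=(4 5)=[0, 1, 2, 3, 5, 4]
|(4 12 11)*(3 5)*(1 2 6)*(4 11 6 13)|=|(1 2 13 4 12 6)(3 5)|=6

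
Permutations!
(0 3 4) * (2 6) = (0 3 4)(2 6) = [3, 1, 6, 4, 0, 5, 2]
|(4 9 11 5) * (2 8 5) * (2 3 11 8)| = 4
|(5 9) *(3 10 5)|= 4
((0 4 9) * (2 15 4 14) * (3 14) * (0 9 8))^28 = (15) = [0, 1, 2, 3, 4, 5, 6, 7, 8, 9, 10, 11, 12, 13, 14, 15]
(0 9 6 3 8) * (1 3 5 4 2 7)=[9, 3, 7, 8, 2, 4, 5, 1, 0, 6]=(0 9 6 5 4 2 7 1 3 8)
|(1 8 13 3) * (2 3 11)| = |(1 8 13 11 2 3)| = 6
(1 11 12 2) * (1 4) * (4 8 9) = (1 11 12 2 8 9 4) = [0, 11, 8, 3, 1, 5, 6, 7, 9, 4, 10, 12, 2]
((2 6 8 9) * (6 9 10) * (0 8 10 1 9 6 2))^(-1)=(0 9 1 8)(2 10 6)=[9, 8, 10, 3, 4, 5, 2, 7, 0, 1, 6]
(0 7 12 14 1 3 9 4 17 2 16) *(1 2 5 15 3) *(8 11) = [7, 1, 16, 9, 17, 15, 6, 12, 11, 4, 10, 8, 14, 13, 2, 3, 0, 5] = (0 7 12 14 2 16)(3 9 4 17 5 15)(8 11)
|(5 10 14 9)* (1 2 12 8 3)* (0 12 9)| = 10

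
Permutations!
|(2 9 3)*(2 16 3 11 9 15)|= |(2 15)(3 16)(9 11)|= 2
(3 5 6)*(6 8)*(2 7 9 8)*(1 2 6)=(1 2 7 9 8)(3 5 6)=[0, 2, 7, 5, 4, 6, 3, 9, 1, 8]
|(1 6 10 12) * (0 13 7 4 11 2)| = 12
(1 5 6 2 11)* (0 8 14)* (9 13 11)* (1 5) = [8, 1, 9, 3, 4, 6, 2, 7, 14, 13, 10, 5, 12, 11, 0] = (0 8 14)(2 9 13 11 5 6)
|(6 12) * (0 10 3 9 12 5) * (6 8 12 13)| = |(0 10 3 9 13 6 5)(8 12)| = 14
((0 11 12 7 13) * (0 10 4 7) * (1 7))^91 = (0 11 12)(1 7 13 10 4) = [11, 7, 2, 3, 1, 5, 6, 13, 8, 9, 4, 12, 0, 10]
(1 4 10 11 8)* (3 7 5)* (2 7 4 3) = [0, 3, 7, 4, 10, 2, 6, 5, 1, 9, 11, 8] = (1 3 4 10 11 8)(2 7 5)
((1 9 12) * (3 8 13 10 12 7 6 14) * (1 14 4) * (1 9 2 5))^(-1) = (1 5 2)(3 14 12 10 13 8)(4 6 7 9) = [0, 5, 1, 14, 6, 2, 7, 9, 3, 4, 13, 11, 10, 8, 12]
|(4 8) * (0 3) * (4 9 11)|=4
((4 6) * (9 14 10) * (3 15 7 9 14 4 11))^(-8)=[0, 1, 2, 11, 9, 5, 4, 15, 8, 7, 10, 6, 12, 13, 14, 3]=(3 11 6 4 9 7 15)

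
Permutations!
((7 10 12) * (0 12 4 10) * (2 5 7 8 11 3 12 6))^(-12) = (12)(0 5 6 7 2) = [5, 1, 0, 3, 4, 6, 7, 2, 8, 9, 10, 11, 12]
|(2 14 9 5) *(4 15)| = 4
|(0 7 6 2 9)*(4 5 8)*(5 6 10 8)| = 8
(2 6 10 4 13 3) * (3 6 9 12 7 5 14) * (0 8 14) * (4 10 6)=[8, 1, 9, 2, 13, 0, 6, 5, 14, 12, 10, 11, 7, 4, 3]=(0 8 14 3 2 9 12 7 5)(4 13)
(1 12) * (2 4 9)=(1 12)(2 4 9)=[0, 12, 4, 3, 9, 5, 6, 7, 8, 2, 10, 11, 1]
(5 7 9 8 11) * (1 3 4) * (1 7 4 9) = [0, 3, 2, 9, 7, 4, 6, 1, 11, 8, 10, 5] = (1 3 9 8 11 5 4 7)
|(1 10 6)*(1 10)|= 2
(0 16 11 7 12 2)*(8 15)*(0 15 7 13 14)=[16, 1, 15, 3, 4, 5, 6, 12, 7, 9, 10, 13, 2, 14, 0, 8, 11]=(0 16 11 13 14)(2 15 8 7 12)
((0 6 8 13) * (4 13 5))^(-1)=(0 13 4 5 8 6)=[13, 1, 2, 3, 5, 8, 0, 7, 6, 9, 10, 11, 12, 4]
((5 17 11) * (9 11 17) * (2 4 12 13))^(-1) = (17)(2 13 12 4)(5 11 9) = [0, 1, 13, 3, 2, 11, 6, 7, 8, 5, 10, 9, 4, 12, 14, 15, 16, 17]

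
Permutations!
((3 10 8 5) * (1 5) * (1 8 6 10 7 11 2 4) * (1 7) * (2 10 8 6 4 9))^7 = [0, 5, 9, 1, 10, 3, 8, 4, 6, 2, 11, 7] = (1 5 3)(2 9)(4 10 11 7)(6 8)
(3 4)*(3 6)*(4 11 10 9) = [0, 1, 2, 11, 6, 5, 3, 7, 8, 4, 9, 10] = (3 11 10 9 4 6)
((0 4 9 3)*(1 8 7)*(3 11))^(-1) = (0 3 11 9 4)(1 7 8) = [3, 7, 2, 11, 0, 5, 6, 8, 1, 4, 10, 9]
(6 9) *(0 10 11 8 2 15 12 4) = (0 10 11 8 2 15 12 4)(6 9) = [10, 1, 15, 3, 0, 5, 9, 7, 2, 6, 11, 8, 4, 13, 14, 12]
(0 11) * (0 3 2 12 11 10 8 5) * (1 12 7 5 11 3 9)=[10, 12, 7, 2, 4, 0, 6, 5, 11, 1, 8, 9, 3]=(0 10 8 11 9 1 12 3 2 7 5)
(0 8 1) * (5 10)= (0 8 1)(5 10)= [8, 0, 2, 3, 4, 10, 6, 7, 1, 9, 5]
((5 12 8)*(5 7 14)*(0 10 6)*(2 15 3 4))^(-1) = [6, 1, 4, 15, 3, 14, 10, 8, 12, 9, 0, 11, 5, 13, 7, 2] = (0 6 10)(2 4 3 15)(5 14 7 8 12)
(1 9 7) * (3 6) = (1 9 7)(3 6) = [0, 9, 2, 6, 4, 5, 3, 1, 8, 7]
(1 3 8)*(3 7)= [0, 7, 2, 8, 4, 5, 6, 3, 1]= (1 7 3 8)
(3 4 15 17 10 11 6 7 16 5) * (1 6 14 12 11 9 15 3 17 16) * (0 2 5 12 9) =(0 2 5 17 10)(1 6 7)(3 4)(9 15 16 12 11 14) =[2, 6, 5, 4, 3, 17, 7, 1, 8, 15, 0, 14, 11, 13, 9, 16, 12, 10]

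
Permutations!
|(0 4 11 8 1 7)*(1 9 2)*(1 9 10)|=|(0 4 11 8 10 1 7)(2 9)|=14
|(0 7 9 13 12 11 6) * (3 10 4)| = 21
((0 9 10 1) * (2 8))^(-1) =[1, 10, 8, 3, 4, 5, 6, 7, 2, 0, 9] =(0 1 10 9)(2 8)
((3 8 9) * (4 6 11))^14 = [0, 1, 2, 9, 11, 5, 4, 7, 3, 8, 10, 6] = (3 9 8)(4 11 6)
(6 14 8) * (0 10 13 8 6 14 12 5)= (0 10 13 8 14 6 12 5)= [10, 1, 2, 3, 4, 0, 12, 7, 14, 9, 13, 11, 5, 8, 6]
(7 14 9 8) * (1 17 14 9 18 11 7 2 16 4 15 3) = (1 17 14 18 11 7 9 8 2 16 4 15 3) = [0, 17, 16, 1, 15, 5, 6, 9, 2, 8, 10, 7, 12, 13, 18, 3, 4, 14, 11]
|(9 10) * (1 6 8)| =|(1 6 8)(9 10)| =6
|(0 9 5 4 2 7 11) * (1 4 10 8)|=10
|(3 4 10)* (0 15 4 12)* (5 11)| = 6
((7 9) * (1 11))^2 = (11) = [0, 1, 2, 3, 4, 5, 6, 7, 8, 9, 10, 11]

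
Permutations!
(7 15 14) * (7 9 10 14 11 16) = (7 15 11 16)(9 10 14) = [0, 1, 2, 3, 4, 5, 6, 15, 8, 10, 14, 16, 12, 13, 9, 11, 7]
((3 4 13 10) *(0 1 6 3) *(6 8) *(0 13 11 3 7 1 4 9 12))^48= (13)= [0, 1, 2, 3, 4, 5, 6, 7, 8, 9, 10, 11, 12, 13]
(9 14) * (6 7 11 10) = (6 7 11 10)(9 14) = [0, 1, 2, 3, 4, 5, 7, 11, 8, 14, 6, 10, 12, 13, 9]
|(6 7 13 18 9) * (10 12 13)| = |(6 7 10 12 13 18 9)| = 7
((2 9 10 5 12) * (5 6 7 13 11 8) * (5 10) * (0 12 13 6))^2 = (0 2 5 11 10 12 9 13 8) = [2, 1, 5, 3, 4, 11, 6, 7, 0, 13, 12, 10, 9, 8]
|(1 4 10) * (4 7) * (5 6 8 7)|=|(1 5 6 8 7 4 10)|=7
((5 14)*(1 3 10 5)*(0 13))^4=(1 14 5 10 3)=[0, 14, 2, 1, 4, 10, 6, 7, 8, 9, 3, 11, 12, 13, 5]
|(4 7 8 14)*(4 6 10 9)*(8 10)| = |(4 7 10 9)(6 8 14)| = 12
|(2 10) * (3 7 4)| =|(2 10)(3 7 4)| =6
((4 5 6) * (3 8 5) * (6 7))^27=(3 7)(4 5)(6 8)=[0, 1, 2, 7, 5, 4, 8, 3, 6]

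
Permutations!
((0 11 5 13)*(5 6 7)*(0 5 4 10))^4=(13)(0 4 6)(7 11 10)=[4, 1, 2, 3, 6, 5, 0, 11, 8, 9, 7, 10, 12, 13]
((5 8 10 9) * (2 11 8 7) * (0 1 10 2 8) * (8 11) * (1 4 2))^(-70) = (11) = [0, 1, 2, 3, 4, 5, 6, 7, 8, 9, 10, 11]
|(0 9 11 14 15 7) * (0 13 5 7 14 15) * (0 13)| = |(0 9 11 15 14 13 5 7)| = 8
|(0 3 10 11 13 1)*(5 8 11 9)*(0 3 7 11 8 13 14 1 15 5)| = |(0 7 11 14 1 3 10 9)(5 13 15)| = 24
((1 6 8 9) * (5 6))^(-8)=(1 6 9 5 8)=[0, 6, 2, 3, 4, 8, 9, 7, 1, 5]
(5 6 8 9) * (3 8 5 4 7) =[0, 1, 2, 8, 7, 6, 5, 3, 9, 4] =(3 8 9 4 7)(5 6)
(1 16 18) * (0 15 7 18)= (0 15 7 18 1 16)= [15, 16, 2, 3, 4, 5, 6, 18, 8, 9, 10, 11, 12, 13, 14, 7, 0, 17, 1]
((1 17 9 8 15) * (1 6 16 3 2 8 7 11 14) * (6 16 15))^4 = (1 11 9)(2 16 6)(3 15 8)(7 17 14) = [0, 11, 16, 15, 4, 5, 2, 17, 3, 1, 10, 9, 12, 13, 7, 8, 6, 14]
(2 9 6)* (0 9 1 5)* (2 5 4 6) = (0 9 2 1 4 6 5) = [9, 4, 1, 3, 6, 0, 5, 7, 8, 2]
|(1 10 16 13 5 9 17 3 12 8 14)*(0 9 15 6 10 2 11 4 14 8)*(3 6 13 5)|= 55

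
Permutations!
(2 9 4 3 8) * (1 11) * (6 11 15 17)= (1 15 17 6 11)(2 9 4 3 8)= [0, 15, 9, 8, 3, 5, 11, 7, 2, 4, 10, 1, 12, 13, 14, 17, 16, 6]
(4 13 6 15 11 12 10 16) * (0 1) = (0 1)(4 13 6 15 11 12 10 16) = [1, 0, 2, 3, 13, 5, 15, 7, 8, 9, 16, 12, 10, 6, 14, 11, 4]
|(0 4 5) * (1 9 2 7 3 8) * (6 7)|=21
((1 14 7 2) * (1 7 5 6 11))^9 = (1 11 6 5 14)(2 7) = [0, 11, 7, 3, 4, 14, 5, 2, 8, 9, 10, 6, 12, 13, 1]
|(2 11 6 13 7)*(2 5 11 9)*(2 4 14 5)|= 9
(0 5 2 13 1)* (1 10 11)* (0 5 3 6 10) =(0 3 6 10 11 1 5 2 13) =[3, 5, 13, 6, 4, 2, 10, 7, 8, 9, 11, 1, 12, 0]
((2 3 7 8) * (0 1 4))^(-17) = (0 1 4)(2 8 7 3) = [1, 4, 8, 2, 0, 5, 6, 3, 7]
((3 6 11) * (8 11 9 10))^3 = (3 10)(6 8)(9 11) = [0, 1, 2, 10, 4, 5, 8, 7, 6, 11, 3, 9]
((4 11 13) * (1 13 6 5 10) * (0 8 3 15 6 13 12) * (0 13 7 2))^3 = (0 15 10 13 7 8 6 1 4 2 3 5 12 11) = [15, 4, 3, 5, 2, 12, 1, 8, 6, 9, 13, 0, 11, 7, 14, 10]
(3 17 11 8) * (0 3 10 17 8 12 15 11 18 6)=(0 3 8 10 17 18 6)(11 12 15)=[3, 1, 2, 8, 4, 5, 0, 7, 10, 9, 17, 12, 15, 13, 14, 11, 16, 18, 6]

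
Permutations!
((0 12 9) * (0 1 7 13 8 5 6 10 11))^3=(0 1 8 10 12 7 5 11 9 13 6)=[1, 8, 2, 3, 4, 11, 0, 5, 10, 13, 12, 9, 7, 6]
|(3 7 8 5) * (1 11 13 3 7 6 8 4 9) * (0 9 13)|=28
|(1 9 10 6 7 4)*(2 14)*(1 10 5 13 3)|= 20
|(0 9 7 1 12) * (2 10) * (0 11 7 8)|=12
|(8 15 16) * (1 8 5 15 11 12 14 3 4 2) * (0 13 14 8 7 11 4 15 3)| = |(0 13 14)(1 7 11 12 8 4 2)(3 15 16 5)| = 84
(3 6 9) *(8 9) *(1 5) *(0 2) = (0 2)(1 5)(3 6 8 9) = [2, 5, 0, 6, 4, 1, 8, 7, 9, 3]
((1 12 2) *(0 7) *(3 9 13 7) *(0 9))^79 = [3, 12, 1, 0, 4, 5, 6, 9, 8, 13, 10, 11, 2, 7] = (0 3)(1 12 2)(7 9 13)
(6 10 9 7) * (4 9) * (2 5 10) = (2 5 10 4 9 7 6) = [0, 1, 5, 3, 9, 10, 2, 6, 8, 7, 4]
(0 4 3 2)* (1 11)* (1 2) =[4, 11, 0, 1, 3, 5, 6, 7, 8, 9, 10, 2] =(0 4 3 1 11 2)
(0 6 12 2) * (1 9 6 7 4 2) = (0 7 4 2)(1 9 6 12) = [7, 9, 0, 3, 2, 5, 12, 4, 8, 6, 10, 11, 1]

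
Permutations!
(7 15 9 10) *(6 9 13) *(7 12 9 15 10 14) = (6 15 13)(7 10 12 9 14) = [0, 1, 2, 3, 4, 5, 15, 10, 8, 14, 12, 11, 9, 6, 7, 13]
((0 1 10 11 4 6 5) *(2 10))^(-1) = (0 5 6 4 11 10 2 1) = [5, 0, 1, 3, 11, 6, 4, 7, 8, 9, 2, 10]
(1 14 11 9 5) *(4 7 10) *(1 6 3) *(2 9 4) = (1 14 11 4 7 10 2 9 5 6 3) = [0, 14, 9, 1, 7, 6, 3, 10, 8, 5, 2, 4, 12, 13, 11]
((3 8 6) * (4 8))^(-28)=[0, 1, 2, 3, 4, 5, 6, 7, 8]=(8)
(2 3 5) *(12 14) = (2 3 5)(12 14) = [0, 1, 3, 5, 4, 2, 6, 7, 8, 9, 10, 11, 14, 13, 12]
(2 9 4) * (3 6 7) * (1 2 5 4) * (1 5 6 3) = (1 2 9 5 4 6 7) = [0, 2, 9, 3, 6, 4, 7, 1, 8, 5]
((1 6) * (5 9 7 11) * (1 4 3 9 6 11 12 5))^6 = (3 4 6 5 12 7 9) = [0, 1, 2, 4, 6, 12, 5, 9, 8, 3, 10, 11, 7]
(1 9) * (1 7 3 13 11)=(1 9 7 3 13 11)=[0, 9, 2, 13, 4, 5, 6, 3, 8, 7, 10, 1, 12, 11]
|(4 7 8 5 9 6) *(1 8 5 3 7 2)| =|(1 8 3 7 5 9 6 4 2)| =9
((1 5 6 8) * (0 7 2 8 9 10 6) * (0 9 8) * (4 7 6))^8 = (0 7 10 5 8)(1 6 2 4 9) = [7, 6, 4, 3, 9, 8, 2, 10, 0, 1, 5]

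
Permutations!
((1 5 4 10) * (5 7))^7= (1 5 10 7 4)= [0, 5, 2, 3, 1, 10, 6, 4, 8, 9, 7]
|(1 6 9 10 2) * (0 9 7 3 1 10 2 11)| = |(0 9 2 10 11)(1 6 7 3)| = 20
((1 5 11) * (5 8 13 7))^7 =(1 8 13 7 5 11) =[0, 8, 2, 3, 4, 11, 6, 5, 13, 9, 10, 1, 12, 7]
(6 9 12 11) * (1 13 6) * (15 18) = (1 13 6 9 12 11)(15 18) = [0, 13, 2, 3, 4, 5, 9, 7, 8, 12, 10, 1, 11, 6, 14, 18, 16, 17, 15]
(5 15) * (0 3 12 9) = (0 3 12 9)(5 15) = [3, 1, 2, 12, 4, 15, 6, 7, 8, 0, 10, 11, 9, 13, 14, 5]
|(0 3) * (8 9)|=2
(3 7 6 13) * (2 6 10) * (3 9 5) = (2 6 13 9 5 3 7 10) = [0, 1, 6, 7, 4, 3, 13, 10, 8, 5, 2, 11, 12, 9]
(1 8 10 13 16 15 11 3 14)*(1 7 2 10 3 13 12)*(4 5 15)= [0, 8, 10, 14, 5, 15, 6, 2, 3, 9, 12, 13, 1, 16, 7, 11, 4]= (1 8 3 14 7 2 10 12)(4 5 15 11 13 16)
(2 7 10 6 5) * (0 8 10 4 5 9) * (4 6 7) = (0 8 10 7 6 9)(2 4 5) = [8, 1, 4, 3, 5, 2, 9, 6, 10, 0, 7]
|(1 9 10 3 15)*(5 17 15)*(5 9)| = 12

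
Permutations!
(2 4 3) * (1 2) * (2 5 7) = (1 5 7 2 4 3) = [0, 5, 4, 1, 3, 7, 6, 2]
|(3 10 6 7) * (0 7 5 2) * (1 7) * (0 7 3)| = 8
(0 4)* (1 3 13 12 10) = (0 4)(1 3 13 12 10) = [4, 3, 2, 13, 0, 5, 6, 7, 8, 9, 1, 11, 10, 12]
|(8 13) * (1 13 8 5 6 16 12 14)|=7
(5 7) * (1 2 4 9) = (1 2 4 9)(5 7) = [0, 2, 4, 3, 9, 7, 6, 5, 8, 1]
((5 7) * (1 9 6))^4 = [0, 9, 2, 3, 4, 5, 1, 7, 8, 6] = (1 9 6)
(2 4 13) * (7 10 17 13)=(2 4 7 10 17 13)=[0, 1, 4, 3, 7, 5, 6, 10, 8, 9, 17, 11, 12, 2, 14, 15, 16, 13]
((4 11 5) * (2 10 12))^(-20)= (2 10 12)(4 11 5)= [0, 1, 10, 3, 11, 4, 6, 7, 8, 9, 12, 5, 2]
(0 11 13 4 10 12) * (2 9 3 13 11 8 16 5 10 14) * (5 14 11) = (0 8 16 14 2 9 3 13 4 11 5 10 12) = [8, 1, 9, 13, 11, 10, 6, 7, 16, 3, 12, 5, 0, 4, 2, 15, 14]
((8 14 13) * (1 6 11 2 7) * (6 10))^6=[0, 1, 2, 3, 4, 5, 6, 7, 8, 9, 10, 11, 12, 13, 14]=(14)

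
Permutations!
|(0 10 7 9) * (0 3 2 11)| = 7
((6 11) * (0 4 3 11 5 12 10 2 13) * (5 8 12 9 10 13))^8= [0, 1, 2, 3, 4, 5, 6, 7, 8, 9, 10, 11, 12, 13]= (13)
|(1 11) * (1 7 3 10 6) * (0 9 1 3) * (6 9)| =8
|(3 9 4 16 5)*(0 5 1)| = |(0 5 3 9 4 16 1)| = 7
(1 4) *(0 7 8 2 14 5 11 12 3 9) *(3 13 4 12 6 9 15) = (0 7 8 2 14 5 11 6 9)(1 12 13 4)(3 15) = [7, 12, 14, 15, 1, 11, 9, 8, 2, 0, 10, 6, 13, 4, 5, 3]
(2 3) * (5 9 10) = (2 3)(5 9 10) = [0, 1, 3, 2, 4, 9, 6, 7, 8, 10, 5]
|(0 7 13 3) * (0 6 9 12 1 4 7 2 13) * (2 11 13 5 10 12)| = 13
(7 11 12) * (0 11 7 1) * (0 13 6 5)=(0 11 12 1 13 6 5)=[11, 13, 2, 3, 4, 0, 5, 7, 8, 9, 10, 12, 1, 6]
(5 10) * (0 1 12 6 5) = [1, 12, 2, 3, 4, 10, 5, 7, 8, 9, 0, 11, 6] = (0 1 12 6 5 10)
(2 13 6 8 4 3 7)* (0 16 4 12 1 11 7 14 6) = (0 16 4 3 14 6 8 12 1 11 7 2 13) = [16, 11, 13, 14, 3, 5, 8, 2, 12, 9, 10, 7, 1, 0, 6, 15, 4]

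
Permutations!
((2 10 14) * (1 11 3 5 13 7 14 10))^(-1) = [0, 2, 14, 11, 4, 3, 6, 13, 8, 9, 10, 1, 12, 5, 7] = (1 2 14 7 13 5 3 11)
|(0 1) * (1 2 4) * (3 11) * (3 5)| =12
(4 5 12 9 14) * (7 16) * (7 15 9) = [0, 1, 2, 3, 5, 12, 6, 16, 8, 14, 10, 11, 7, 13, 4, 9, 15] = (4 5 12 7 16 15 9 14)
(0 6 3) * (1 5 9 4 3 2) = (0 6 2 1 5 9 4 3) = [6, 5, 1, 0, 3, 9, 2, 7, 8, 4]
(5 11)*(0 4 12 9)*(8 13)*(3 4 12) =(0 12 9)(3 4)(5 11)(8 13) =[12, 1, 2, 4, 3, 11, 6, 7, 13, 0, 10, 5, 9, 8]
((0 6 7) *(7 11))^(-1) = [7, 1, 2, 3, 4, 5, 0, 11, 8, 9, 10, 6] = (0 7 11 6)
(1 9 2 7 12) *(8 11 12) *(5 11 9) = (1 5 11 12)(2 7 8 9) = [0, 5, 7, 3, 4, 11, 6, 8, 9, 2, 10, 12, 1]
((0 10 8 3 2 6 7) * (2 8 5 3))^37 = (0 2 5 7 8 10 6 3) = [2, 1, 5, 0, 4, 7, 3, 8, 10, 9, 6]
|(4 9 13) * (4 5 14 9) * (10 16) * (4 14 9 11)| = 6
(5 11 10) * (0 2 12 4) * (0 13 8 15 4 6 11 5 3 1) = [2, 0, 12, 1, 13, 5, 11, 7, 15, 9, 3, 10, 6, 8, 14, 4] = (0 2 12 6 11 10 3 1)(4 13 8 15)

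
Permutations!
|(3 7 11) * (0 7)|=4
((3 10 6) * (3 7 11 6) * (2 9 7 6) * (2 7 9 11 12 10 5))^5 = [0, 1, 3, 12, 4, 10, 6, 2, 8, 9, 7, 5, 11] = (2 3 12 11 5 10 7)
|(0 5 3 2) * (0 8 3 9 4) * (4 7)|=15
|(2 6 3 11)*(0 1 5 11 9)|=8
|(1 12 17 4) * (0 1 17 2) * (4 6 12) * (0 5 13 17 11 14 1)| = |(1 4 11 14)(2 5 13 17 6 12)| = 12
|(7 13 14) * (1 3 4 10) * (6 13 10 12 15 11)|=11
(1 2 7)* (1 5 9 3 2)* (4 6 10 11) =[0, 1, 7, 2, 6, 9, 10, 5, 8, 3, 11, 4] =(2 7 5 9 3)(4 6 10 11)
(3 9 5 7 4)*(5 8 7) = (3 9 8 7 4) = [0, 1, 2, 9, 3, 5, 6, 4, 7, 8]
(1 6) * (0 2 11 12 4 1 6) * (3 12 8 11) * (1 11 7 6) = (0 2 3 12 4 11 8 7 6 1) = [2, 0, 3, 12, 11, 5, 1, 6, 7, 9, 10, 8, 4]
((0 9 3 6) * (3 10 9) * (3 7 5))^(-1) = (0 6 3 5 7)(9 10) = [6, 1, 2, 5, 4, 7, 3, 0, 8, 10, 9]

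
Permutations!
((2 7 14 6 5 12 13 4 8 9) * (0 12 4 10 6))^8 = [9, 1, 5, 3, 13, 12, 0, 4, 10, 6, 14, 11, 2, 7, 8] = (0 9 6)(2 5 12)(4 13 7)(8 10 14)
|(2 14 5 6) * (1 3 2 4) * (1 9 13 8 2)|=|(1 3)(2 14 5 6 4 9 13 8)|=8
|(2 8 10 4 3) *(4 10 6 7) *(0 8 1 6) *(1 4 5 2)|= 14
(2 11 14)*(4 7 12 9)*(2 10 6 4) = (2 11 14 10 6 4 7 12 9) = [0, 1, 11, 3, 7, 5, 4, 12, 8, 2, 6, 14, 9, 13, 10]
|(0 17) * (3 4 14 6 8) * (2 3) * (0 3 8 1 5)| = 8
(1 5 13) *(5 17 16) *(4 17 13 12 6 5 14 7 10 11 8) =(1 13)(4 17 16 14 7 10 11 8)(5 12 6) =[0, 13, 2, 3, 17, 12, 5, 10, 4, 9, 11, 8, 6, 1, 7, 15, 14, 16]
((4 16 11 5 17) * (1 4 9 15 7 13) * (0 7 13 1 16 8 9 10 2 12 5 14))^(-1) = (0 14 11 16 13 15 9 8 4 1 7)(2 10 17 5 12) = [14, 7, 10, 3, 1, 12, 6, 0, 4, 8, 17, 16, 2, 15, 11, 9, 13, 5]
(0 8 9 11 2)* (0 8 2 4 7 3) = (0 2 8 9 11 4 7 3) = [2, 1, 8, 0, 7, 5, 6, 3, 9, 11, 10, 4]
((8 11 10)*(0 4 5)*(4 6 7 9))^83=(0 5 4 9 7 6)(8 10 11)=[5, 1, 2, 3, 9, 4, 0, 6, 10, 7, 11, 8]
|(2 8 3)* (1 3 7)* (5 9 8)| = 7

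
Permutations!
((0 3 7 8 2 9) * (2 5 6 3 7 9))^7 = (9) = [0, 1, 2, 3, 4, 5, 6, 7, 8, 9]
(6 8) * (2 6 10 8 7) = (2 6 7)(8 10) = [0, 1, 6, 3, 4, 5, 7, 2, 10, 9, 8]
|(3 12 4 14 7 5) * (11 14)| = |(3 12 4 11 14 7 5)| = 7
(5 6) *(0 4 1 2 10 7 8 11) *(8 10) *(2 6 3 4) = (0 2 8 11)(1 6 5 3 4)(7 10) = [2, 6, 8, 4, 1, 3, 5, 10, 11, 9, 7, 0]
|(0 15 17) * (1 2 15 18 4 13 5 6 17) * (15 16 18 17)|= 18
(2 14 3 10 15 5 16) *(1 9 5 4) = [0, 9, 14, 10, 1, 16, 6, 7, 8, 5, 15, 11, 12, 13, 3, 4, 2] = (1 9 5 16 2 14 3 10 15 4)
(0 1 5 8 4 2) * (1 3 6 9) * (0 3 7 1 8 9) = (0 7 1 5 9 8 4 2 3 6) = [7, 5, 3, 6, 2, 9, 0, 1, 4, 8]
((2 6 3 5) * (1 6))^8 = [0, 5, 3, 1, 4, 6, 2] = (1 5 6 2 3)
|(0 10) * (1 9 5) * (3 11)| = 6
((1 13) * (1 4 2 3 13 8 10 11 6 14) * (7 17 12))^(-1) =(1 14 6 11 10 8)(2 4 13 3)(7 12 17) =[0, 14, 4, 2, 13, 5, 11, 12, 1, 9, 8, 10, 17, 3, 6, 15, 16, 7]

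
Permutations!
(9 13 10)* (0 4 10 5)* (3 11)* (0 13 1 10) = (0 4)(1 10 9)(3 11)(5 13) = [4, 10, 2, 11, 0, 13, 6, 7, 8, 1, 9, 3, 12, 5]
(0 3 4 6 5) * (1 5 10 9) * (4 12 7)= (0 3 12 7 4 6 10 9 1 5)= [3, 5, 2, 12, 6, 0, 10, 4, 8, 1, 9, 11, 7]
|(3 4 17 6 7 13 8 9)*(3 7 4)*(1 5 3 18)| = 12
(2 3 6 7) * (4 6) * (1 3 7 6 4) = [0, 3, 7, 1, 4, 5, 6, 2] = (1 3)(2 7)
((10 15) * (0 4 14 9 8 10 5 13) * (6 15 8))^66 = (0 14 6 5)(4 9 15 13) = [14, 1, 2, 3, 9, 0, 5, 7, 8, 15, 10, 11, 12, 4, 6, 13]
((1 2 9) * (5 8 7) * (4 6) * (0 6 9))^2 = (0 4 1)(2 6 9)(5 7 8) = [4, 0, 6, 3, 1, 7, 9, 8, 5, 2]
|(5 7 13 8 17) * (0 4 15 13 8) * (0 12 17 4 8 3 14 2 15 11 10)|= |(0 8 4 11 10)(2 15 13 12 17 5 7 3 14)|= 45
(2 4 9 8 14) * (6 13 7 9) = (2 4 6 13 7 9 8 14) = [0, 1, 4, 3, 6, 5, 13, 9, 14, 8, 10, 11, 12, 7, 2]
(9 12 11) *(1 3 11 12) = [0, 3, 2, 11, 4, 5, 6, 7, 8, 1, 10, 9, 12] = (12)(1 3 11 9)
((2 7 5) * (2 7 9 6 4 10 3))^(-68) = [0, 1, 10, 4, 9, 5, 2, 7, 8, 3, 6] = (2 10 6)(3 4 9)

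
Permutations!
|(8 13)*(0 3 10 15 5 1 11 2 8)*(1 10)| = |(0 3 1 11 2 8 13)(5 10 15)| = 21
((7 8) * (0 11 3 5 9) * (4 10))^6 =(0 11 3 5 9) =[11, 1, 2, 5, 4, 9, 6, 7, 8, 0, 10, 3]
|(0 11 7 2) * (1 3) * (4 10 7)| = |(0 11 4 10 7 2)(1 3)| = 6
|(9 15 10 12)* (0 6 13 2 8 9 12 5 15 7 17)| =24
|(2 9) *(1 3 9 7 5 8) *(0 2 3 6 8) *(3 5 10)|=|(0 2 7 10 3 9 5)(1 6 8)|=21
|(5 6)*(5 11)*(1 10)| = |(1 10)(5 6 11)| = 6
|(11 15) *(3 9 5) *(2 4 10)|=6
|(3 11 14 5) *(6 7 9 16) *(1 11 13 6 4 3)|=|(1 11 14 5)(3 13 6 7 9 16 4)|=28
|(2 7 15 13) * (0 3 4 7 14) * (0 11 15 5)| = 5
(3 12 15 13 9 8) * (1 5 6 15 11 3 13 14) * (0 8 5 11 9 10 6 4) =(0 8 13 10 6 15 14 1 11 3 12 9 5 4) =[8, 11, 2, 12, 0, 4, 15, 7, 13, 5, 6, 3, 9, 10, 1, 14]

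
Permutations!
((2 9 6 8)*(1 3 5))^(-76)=(9)(1 5 3)=[0, 5, 2, 1, 4, 3, 6, 7, 8, 9]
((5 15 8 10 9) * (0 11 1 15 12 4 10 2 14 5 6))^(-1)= [6, 11, 8, 3, 12, 14, 9, 7, 15, 10, 4, 0, 5, 13, 2, 1]= (0 6 9 10 4 12 5 14 2 8 15 1 11)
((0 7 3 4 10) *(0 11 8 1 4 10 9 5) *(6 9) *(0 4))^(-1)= [1, 8, 2, 7, 5, 9, 4, 0, 11, 6, 3, 10]= (0 1 8 11 10 3 7)(4 5 9 6)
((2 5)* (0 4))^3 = [4, 1, 5, 3, 0, 2] = (0 4)(2 5)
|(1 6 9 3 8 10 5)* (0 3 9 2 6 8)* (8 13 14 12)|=14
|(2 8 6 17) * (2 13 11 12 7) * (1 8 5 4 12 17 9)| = 60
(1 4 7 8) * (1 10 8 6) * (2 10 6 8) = (1 4 7 8 6)(2 10) = [0, 4, 10, 3, 7, 5, 1, 8, 6, 9, 2]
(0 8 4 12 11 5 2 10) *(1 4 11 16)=(0 8 11 5 2 10)(1 4 12 16)=[8, 4, 10, 3, 12, 2, 6, 7, 11, 9, 0, 5, 16, 13, 14, 15, 1]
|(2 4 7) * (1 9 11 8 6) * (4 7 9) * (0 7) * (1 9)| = |(0 7 2)(1 4)(6 9 11 8)| = 12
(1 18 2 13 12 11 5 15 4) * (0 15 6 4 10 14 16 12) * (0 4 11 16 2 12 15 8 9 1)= (0 8 9 1 18 12 16 15 10 14 2 13 4)(5 6 11)= [8, 18, 13, 3, 0, 6, 11, 7, 9, 1, 14, 5, 16, 4, 2, 10, 15, 17, 12]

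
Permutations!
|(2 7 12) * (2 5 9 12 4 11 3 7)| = |(3 7 4 11)(5 9 12)| = 12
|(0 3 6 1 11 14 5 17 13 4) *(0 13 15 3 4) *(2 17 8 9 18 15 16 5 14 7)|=|(0 4 13)(1 11 7 2 17 16 5 8 9 18 15 3 6)|=39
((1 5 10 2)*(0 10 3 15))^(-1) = [15, 2, 10, 5, 4, 1, 6, 7, 8, 9, 0, 11, 12, 13, 14, 3] = (0 15 3 5 1 2 10)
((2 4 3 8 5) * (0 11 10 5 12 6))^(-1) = (0 6 12 8 3 4 2 5 10 11) = [6, 1, 5, 4, 2, 10, 12, 7, 3, 9, 11, 0, 8]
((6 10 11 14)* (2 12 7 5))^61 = (2 12 7 5)(6 10 11 14) = [0, 1, 12, 3, 4, 2, 10, 5, 8, 9, 11, 14, 7, 13, 6]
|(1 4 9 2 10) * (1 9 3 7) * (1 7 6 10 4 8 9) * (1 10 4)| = |(10)(1 8 9 2)(3 6 4)| = 12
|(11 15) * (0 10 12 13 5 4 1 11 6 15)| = 8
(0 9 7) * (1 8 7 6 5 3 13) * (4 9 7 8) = (0 7)(1 4 9 6 5 3 13) = [7, 4, 2, 13, 9, 3, 5, 0, 8, 6, 10, 11, 12, 1]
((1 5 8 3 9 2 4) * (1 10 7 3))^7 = [0, 5, 4, 9, 10, 8, 6, 3, 1, 2, 7] = (1 5 8)(2 4 10 7 3 9)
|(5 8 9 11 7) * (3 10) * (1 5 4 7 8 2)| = 6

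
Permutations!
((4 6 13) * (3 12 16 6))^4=[0, 1, 2, 13, 6, 5, 12, 7, 8, 9, 10, 11, 4, 16, 14, 15, 3]=(3 13 16)(4 6 12)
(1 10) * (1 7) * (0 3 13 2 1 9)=(0 3 13 2 1 10 7 9)=[3, 10, 1, 13, 4, 5, 6, 9, 8, 0, 7, 11, 12, 2]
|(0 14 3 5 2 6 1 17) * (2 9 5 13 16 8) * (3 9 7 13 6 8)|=22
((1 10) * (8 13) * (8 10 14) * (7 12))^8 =[0, 13, 2, 3, 4, 5, 6, 7, 1, 9, 8, 11, 12, 14, 10] =(1 13 14 10 8)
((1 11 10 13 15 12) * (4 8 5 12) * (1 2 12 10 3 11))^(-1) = (2 12)(3 11)(4 15 13 10 5 8) = [0, 1, 12, 11, 15, 8, 6, 7, 4, 9, 5, 3, 2, 10, 14, 13]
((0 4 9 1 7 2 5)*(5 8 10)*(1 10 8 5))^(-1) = (0 5 2 7 1 10 9 4) = [5, 10, 7, 3, 0, 2, 6, 1, 8, 4, 9]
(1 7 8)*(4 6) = (1 7 8)(4 6) = [0, 7, 2, 3, 6, 5, 4, 8, 1]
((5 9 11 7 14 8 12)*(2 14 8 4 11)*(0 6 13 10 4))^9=[5, 1, 8, 3, 0, 11, 9, 13, 10, 7, 14, 6, 4, 2, 12]=(0 5 11 6 9 7 13 2 8 10 14 12 4)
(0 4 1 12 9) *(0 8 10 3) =(0 4 1 12 9 8 10 3) =[4, 12, 2, 0, 1, 5, 6, 7, 10, 8, 3, 11, 9]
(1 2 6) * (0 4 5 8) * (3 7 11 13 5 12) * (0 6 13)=(0 4 12 3 7 11)(1 2 13 5 8 6)=[4, 2, 13, 7, 12, 8, 1, 11, 6, 9, 10, 0, 3, 5]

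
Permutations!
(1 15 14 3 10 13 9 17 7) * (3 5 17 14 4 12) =(1 15 4 12 3 10 13 9 14 5 17 7) =[0, 15, 2, 10, 12, 17, 6, 1, 8, 14, 13, 11, 3, 9, 5, 4, 16, 7]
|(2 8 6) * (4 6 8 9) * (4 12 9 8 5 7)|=|(2 8 5 7 4 6)(9 12)|=6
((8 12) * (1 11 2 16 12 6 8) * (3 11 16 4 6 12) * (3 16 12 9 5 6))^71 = (16)(1 12)(2 11 3 4)(5 9 8 6) = [0, 12, 11, 4, 2, 9, 5, 7, 6, 8, 10, 3, 1, 13, 14, 15, 16]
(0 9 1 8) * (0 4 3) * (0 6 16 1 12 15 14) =[9, 8, 2, 6, 3, 5, 16, 7, 4, 12, 10, 11, 15, 13, 0, 14, 1] =(0 9 12 15 14)(1 8 4 3 6 16)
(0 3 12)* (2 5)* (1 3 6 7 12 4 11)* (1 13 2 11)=(0 6 7 12)(1 3 4)(2 5 11 13)=[6, 3, 5, 4, 1, 11, 7, 12, 8, 9, 10, 13, 0, 2]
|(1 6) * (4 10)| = 2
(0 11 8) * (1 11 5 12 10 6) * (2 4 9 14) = [5, 11, 4, 3, 9, 12, 1, 7, 0, 14, 6, 8, 10, 13, 2] = (0 5 12 10 6 1 11 8)(2 4 9 14)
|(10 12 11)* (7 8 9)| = 3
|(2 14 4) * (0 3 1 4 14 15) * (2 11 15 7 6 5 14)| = |(0 3 1 4 11 15)(2 7 6 5 14)| = 30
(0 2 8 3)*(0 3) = (0 2 8) = [2, 1, 8, 3, 4, 5, 6, 7, 0]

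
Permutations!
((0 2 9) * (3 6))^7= (0 2 9)(3 6)= [2, 1, 9, 6, 4, 5, 3, 7, 8, 0]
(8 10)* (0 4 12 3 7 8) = (0 4 12 3 7 8 10) = [4, 1, 2, 7, 12, 5, 6, 8, 10, 9, 0, 11, 3]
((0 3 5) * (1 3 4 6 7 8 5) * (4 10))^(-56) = (10) = [0, 1, 2, 3, 4, 5, 6, 7, 8, 9, 10]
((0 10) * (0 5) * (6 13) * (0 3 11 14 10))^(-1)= (3 5 10 14 11)(6 13)= [0, 1, 2, 5, 4, 10, 13, 7, 8, 9, 14, 3, 12, 6, 11]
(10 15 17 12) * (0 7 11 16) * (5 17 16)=(0 7 11 5 17 12 10 15 16)=[7, 1, 2, 3, 4, 17, 6, 11, 8, 9, 15, 5, 10, 13, 14, 16, 0, 12]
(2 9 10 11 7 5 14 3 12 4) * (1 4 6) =[0, 4, 9, 12, 2, 14, 1, 5, 8, 10, 11, 7, 6, 13, 3] =(1 4 2 9 10 11 7 5 14 3 12 6)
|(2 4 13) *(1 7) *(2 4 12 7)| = |(1 2 12 7)(4 13)| = 4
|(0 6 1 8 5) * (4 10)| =10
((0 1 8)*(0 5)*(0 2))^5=[0, 1, 2, 3, 4, 5, 6, 7, 8]=(8)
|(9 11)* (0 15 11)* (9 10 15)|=|(0 9)(10 15 11)|=6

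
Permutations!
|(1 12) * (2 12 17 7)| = |(1 17 7 2 12)| = 5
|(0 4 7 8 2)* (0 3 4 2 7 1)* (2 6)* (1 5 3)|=12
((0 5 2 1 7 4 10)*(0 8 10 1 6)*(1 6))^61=[4, 5, 0, 3, 1, 6, 7, 2, 10, 9, 8]=(0 4 1 5 6 7 2)(8 10)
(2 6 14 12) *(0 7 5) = (0 7 5)(2 6 14 12) = [7, 1, 6, 3, 4, 0, 14, 5, 8, 9, 10, 11, 2, 13, 12]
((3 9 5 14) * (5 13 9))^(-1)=(3 14 5)(9 13)=[0, 1, 2, 14, 4, 3, 6, 7, 8, 13, 10, 11, 12, 9, 5]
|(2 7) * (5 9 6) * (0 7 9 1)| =7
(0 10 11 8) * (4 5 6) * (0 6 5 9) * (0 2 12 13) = (0 10 11 8 6 4 9 2 12 13) = [10, 1, 12, 3, 9, 5, 4, 7, 6, 2, 11, 8, 13, 0]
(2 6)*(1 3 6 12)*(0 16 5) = (0 16 5)(1 3 6 2 12) = [16, 3, 12, 6, 4, 0, 2, 7, 8, 9, 10, 11, 1, 13, 14, 15, 5]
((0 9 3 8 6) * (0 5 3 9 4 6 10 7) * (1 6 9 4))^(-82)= (0 10 3 6)(1 7 8 5)= [10, 7, 2, 6, 4, 1, 0, 8, 5, 9, 3]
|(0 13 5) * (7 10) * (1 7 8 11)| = 15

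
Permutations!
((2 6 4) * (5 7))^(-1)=[0, 1, 4, 3, 6, 7, 2, 5]=(2 4 6)(5 7)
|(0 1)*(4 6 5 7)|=4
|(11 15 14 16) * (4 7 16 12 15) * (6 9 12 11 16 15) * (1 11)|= |(16)(1 11 4 7 15 14)(6 9 12)|= 6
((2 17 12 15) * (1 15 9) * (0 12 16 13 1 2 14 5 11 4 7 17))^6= [9, 7, 12, 3, 15, 13, 6, 14, 8, 0, 10, 1, 2, 4, 16, 17, 11, 5]= (0 9)(1 7 14 16 11)(2 12)(4 15 17 5 13)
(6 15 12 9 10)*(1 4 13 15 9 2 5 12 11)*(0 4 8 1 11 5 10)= (0 4 13 15 5 12 2 10 6 9)(1 8)= [4, 8, 10, 3, 13, 12, 9, 7, 1, 0, 6, 11, 2, 15, 14, 5]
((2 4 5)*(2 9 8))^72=(2 5 8 4 9)=[0, 1, 5, 3, 9, 8, 6, 7, 4, 2]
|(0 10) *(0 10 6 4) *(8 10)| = |(0 6 4)(8 10)| = 6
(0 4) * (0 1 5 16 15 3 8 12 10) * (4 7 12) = (0 7 12 10)(1 5 16 15 3 8 4) = [7, 5, 2, 8, 1, 16, 6, 12, 4, 9, 0, 11, 10, 13, 14, 3, 15]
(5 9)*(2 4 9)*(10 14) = (2 4 9 5)(10 14) = [0, 1, 4, 3, 9, 2, 6, 7, 8, 5, 14, 11, 12, 13, 10]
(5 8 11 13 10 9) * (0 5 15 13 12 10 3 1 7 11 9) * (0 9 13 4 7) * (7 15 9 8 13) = (0 5 13 3 1)(4 15)(7 11 12 10 8) = [5, 0, 2, 1, 15, 13, 6, 11, 7, 9, 8, 12, 10, 3, 14, 4]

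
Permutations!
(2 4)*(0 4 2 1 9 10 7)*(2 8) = (0 4 1 9 10 7)(2 8) = [4, 9, 8, 3, 1, 5, 6, 0, 2, 10, 7]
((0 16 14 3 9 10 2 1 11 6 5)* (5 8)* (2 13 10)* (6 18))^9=(0 6 1 3)(2 14 5 18)(8 11 9 16)(10 13)=[6, 3, 14, 0, 4, 18, 1, 7, 11, 16, 13, 9, 12, 10, 5, 15, 8, 17, 2]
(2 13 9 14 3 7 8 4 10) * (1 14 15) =(1 14 3 7 8 4 10 2 13 9 15) =[0, 14, 13, 7, 10, 5, 6, 8, 4, 15, 2, 11, 12, 9, 3, 1]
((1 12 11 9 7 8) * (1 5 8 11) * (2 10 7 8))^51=[0, 12, 7, 3, 4, 10, 6, 9, 2, 5, 11, 8, 1]=(1 12)(2 7 9 5 10 11 8)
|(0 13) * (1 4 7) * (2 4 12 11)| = 6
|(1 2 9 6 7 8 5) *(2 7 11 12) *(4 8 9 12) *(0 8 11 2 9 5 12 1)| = 18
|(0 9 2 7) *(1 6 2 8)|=7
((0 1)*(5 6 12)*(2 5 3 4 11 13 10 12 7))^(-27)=(0 1)(2 5 6 7)(3 13)(4 10)(11 12)=[1, 0, 5, 13, 10, 6, 7, 2, 8, 9, 4, 12, 11, 3]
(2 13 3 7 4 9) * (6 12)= [0, 1, 13, 7, 9, 5, 12, 4, 8, 2, 10, 11, 6, 3]= (2 13 3 7 4 9)(6 12)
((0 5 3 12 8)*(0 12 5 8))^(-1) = (0 12 8)(3 5) = [12, 1, 2, 5, 4, 3, 6, 7, 0, 9, 10, 11, 8]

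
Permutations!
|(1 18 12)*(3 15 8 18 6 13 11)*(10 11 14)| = |(1 6 13 14 10 11 3 15 8 18 12)| = 11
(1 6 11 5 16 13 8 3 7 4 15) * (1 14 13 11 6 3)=[0, 3, 2, 7, 15, 16, 6, 4, 1, 9, 10, 5, 12, 8, 13, 14, 11]=(1 3 7 4 15 14 13 8)(5 16 11)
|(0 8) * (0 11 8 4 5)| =6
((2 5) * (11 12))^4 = (12) = [0, 1, 2, 3, 4, 5, 6, 7, 8, 9, 10, 11, 12]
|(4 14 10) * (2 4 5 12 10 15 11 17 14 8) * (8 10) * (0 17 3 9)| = |(0 17 14 15 11 3 9)(2 4 10 5 12 8)| = 42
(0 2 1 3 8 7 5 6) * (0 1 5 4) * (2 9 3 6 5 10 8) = (0 9 3 2 10 8 7 4)(1 6) = [9, 6, 10, 2, 0, 5, 1, 4, 7, 3, 8]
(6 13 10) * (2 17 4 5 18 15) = [0, 1, 17, 3, 5, 18, 13, 7, 8, 9, 6, 11, 12, 10, 14, 2, 16, 4, 15] = (2 17 4 5 18 15)(6 13 10)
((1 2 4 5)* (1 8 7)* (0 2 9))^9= (0 2 4 5 8 7 1 9)= [2, 9, 4, 3, 5, 8, 6, 1, 7, 0]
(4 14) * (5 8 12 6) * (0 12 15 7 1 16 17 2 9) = (0 12 6 5 8 15 7 1 16 17 2 9)(4 14) = [12, 16, 9, 3, 14, 8, 5, 1, 15, 0, 10, 11, 6, 13, 4, 7, 17, 2]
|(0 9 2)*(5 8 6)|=3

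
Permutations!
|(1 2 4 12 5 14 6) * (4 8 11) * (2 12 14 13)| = 10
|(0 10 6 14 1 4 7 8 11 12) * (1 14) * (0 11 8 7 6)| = |(14)(0 10)(1 4 6)(11 12)| = 6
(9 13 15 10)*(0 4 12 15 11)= (0 4 12 15 10 9 13 11)= [4, 1, 2, 3, 12, 5, 6, 7, 8, 13, 9, 0, 15, 11, 14, 10]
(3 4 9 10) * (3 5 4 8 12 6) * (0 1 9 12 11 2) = (0 1 9 10 5 4 12 6 3 8 11 2) = [1, 9, 0, 8, 12, 4, 3, 7, 11, 10, 5, 2, 6]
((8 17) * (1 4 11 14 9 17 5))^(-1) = [0, 5, 2, 3, 1, 8, 6, 7, 17, 14, 10, 4, 12, 13, 11, 15, 16, 9] = (1 5 8 17 9 14 11 4)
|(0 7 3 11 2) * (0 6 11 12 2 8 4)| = |(0 7 3 12 2 6 11 8 4)| = 9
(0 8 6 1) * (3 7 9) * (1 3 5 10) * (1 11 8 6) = (0 6 3 7 9 5 10 11 8 1) = [6, 0, 2, 7, 4, 10, 3, 9, 1, 5, 11, 8]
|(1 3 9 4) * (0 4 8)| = 6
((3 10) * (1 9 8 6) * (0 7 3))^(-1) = (0 10 3 7)(1 6 8 9) = [10, 6, 2, 7, 4, 5, 8, 0, 9, 1, 3]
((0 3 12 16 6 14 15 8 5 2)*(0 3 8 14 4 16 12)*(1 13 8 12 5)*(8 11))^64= [3, 1, 5, 2, 16, 12, 4, 7, 8, 9, 10, 11, 0, 13, 14, 15, 6]= (0 3 2 5 12)(4 16 6)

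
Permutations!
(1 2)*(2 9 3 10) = (1 9 3 10 2) = [0, 9, 1, 10, 4, 5, 6, 7, 8, 3, 2]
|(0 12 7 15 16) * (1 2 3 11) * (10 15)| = 12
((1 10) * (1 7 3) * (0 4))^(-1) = (0 4)(1 3 7 10) = [4, 3, 2, 7, 0, 5, 6, 10, 8, 9, 1]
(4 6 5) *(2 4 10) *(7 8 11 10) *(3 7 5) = [0, 1, 4, 7, 6, 5, 3, 8, 11, 9, 2, 10] = (2 4 6 3 7 8 11 10)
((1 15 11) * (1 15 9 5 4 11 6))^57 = [0, 9, 2, 3, 11, 4, 1, 7, 8, 5, 10, 15, 12, 13, 14, 6] = (1 9 5 4 11 15 6)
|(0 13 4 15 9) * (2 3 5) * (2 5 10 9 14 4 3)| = 15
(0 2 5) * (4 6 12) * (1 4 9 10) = (0 2 5)(1 4 6 12 9 10) = [2, 4, 5, 3, 6, 0, 12, 7, 8, 10, 1, 11, 9]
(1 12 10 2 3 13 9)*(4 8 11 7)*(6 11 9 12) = (1 6 11 7 4 8 9)(2 3 13 12 10) = [0, 6, 3, 13, 8, 5, 11, 4, 9, 1, 2, 7, 10, 12]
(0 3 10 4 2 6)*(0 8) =(0 3 10 4 2 6 8) =[3, 1, 6, 10, 2, 5, 8, 7, 0, 9, 4]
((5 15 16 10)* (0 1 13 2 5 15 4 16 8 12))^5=(0 4 12 5 8 2 15 13 10 1 16)=[4, 16, 15, 3, 12, 8, 6, 7, 2, 9, 1, 11, 5, 10, 14, 13, 0]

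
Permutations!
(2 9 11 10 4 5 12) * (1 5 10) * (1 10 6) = [0, 5, 9, 3, 6, 12, 1, 7, 8, 11, 4, 10, 2] = (1 5 12 2 9 11 10 4 6)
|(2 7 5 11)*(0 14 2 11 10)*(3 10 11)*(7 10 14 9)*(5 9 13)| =|(0 13 5 11 3 14 2 10)(7 9)| =8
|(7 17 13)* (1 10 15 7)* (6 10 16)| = |(1 16 6 10 15 7 17 13)| = 8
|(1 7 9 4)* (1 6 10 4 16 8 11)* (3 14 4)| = 30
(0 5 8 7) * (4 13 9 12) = (0 5 8 7)(4 13 9 12) = [5, 1, 2, 3, 13, 8, 6, 0, 7, 12, 10, 11, 4, 9]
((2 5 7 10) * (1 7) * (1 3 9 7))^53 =(2 10 7 9 3 5) =[0, 1, 10, 5, 4, 2, 6, 9, 8, 3, 7]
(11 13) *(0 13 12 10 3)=[13, 1, 2, 0, 4, 5, 6, 7, 8, 9, 3, 12, 10, 11]=(0 13 11 12 10 3)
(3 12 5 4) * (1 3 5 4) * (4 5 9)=(1 3 12 5)(4 9)=[0, 3, 2, 12, 9, 1, 6, 7, 8, 4, 10, 11, 5]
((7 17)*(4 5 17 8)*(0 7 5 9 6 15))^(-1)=(0 15 6 9 4 8 7)(5 17)=[15, 1, 2, 3, 8, 17, 9, 0, 7, 4, 10, 11, 12, 13, 14, 6, 16, 5]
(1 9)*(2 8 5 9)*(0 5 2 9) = (0 5)(1 9)(2 8) = [5, 9, 8, 3, 4, 0, 6, 7, 2, 1]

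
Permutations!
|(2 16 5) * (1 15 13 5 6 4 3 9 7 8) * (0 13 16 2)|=9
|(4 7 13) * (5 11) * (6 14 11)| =|(4 7 13)(5 6 14 11)| =12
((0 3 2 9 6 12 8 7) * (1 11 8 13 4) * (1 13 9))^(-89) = [2, 8, 11, 1, 13, 5, 12, 3, 0, 6, 10, 7, 9, 4] = (0 2 11 7 3 1 8)(4 13)(6 12 9)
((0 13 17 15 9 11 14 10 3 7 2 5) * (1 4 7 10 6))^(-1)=[5, 6, 7, 10, 1, 2, 14, 4, 8, 15, 3, 9, 12, 0, 11, 17, 16, 13]=(0 5 2 7 4 1 6 14 11 9 15 17 13)(3 10)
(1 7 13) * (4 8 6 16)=[0, 7, 2, 3, 8, 5, 16, 13, 6, 9, 10, 11, 12, 1, 14, 15, 4]=(1 7 13)(4 8 6 16)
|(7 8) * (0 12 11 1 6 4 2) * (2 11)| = 12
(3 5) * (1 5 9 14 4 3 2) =(1 5 2)(3 9 14 4) =[0, 5, 1, 9, 3, 2, 6, 7, 8, 14, 10, 11, 12, 13, 4]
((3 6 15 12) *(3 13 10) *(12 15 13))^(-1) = (15)(3 10 13 6) = [0, 1, 2, 10, 4, 5, 3, 7, 8, 9, 13, 11, 12, 6, 14, 15]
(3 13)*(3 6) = (3 13 6) = [0, 1, 2, 13, 4, 5, 3, 7, 8, 9, 10, 11, 12, 6]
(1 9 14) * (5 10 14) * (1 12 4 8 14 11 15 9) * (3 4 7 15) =(3 4 8 14 12 7 15 9 5 10 11) =[0, 1, 2, 4, 8, 10, 6, 15, 14, 5, 11, 3, 7, 13, 12, 9]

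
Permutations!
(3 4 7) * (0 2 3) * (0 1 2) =(1 2 3 4 7) =[0, 2, 3, 4, 7, 5, 6, 1]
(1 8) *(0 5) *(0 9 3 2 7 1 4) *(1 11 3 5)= [1, 8, 7, 2, 0, 9, 6, 11, 4, 5, 10, 3]= (0 1 8 4)(2 7 11 3)(5 9)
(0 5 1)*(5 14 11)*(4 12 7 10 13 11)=(0 14 4 12 7 10 13 11 5 1)=[14, 0, 2, 3, 12, 1, 6, 10, 8, 9, 13, 5, 7, 11, 4]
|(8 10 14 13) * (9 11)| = 4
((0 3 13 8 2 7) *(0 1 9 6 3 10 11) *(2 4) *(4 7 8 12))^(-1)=(0 11 10)(1 7 8 2 4 12 13 3 6 9)=[11, 7, 4, 6, 12, 5, 9, 8, 2, 1, 0, 10, 13, 3]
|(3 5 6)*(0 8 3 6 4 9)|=6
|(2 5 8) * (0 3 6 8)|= |(0 3 6 8 2 5)|= 6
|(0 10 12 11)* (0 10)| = |(10 12 11)| = 3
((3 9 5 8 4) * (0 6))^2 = (3 5 4 9 8) = [0, 1, 2, 5, 9, 4, 6, 7, 3, 8]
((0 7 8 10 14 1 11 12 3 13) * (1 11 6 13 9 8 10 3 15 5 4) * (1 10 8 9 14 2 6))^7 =(0 15)(2 14)(3 10)(4 8)(5 7)(6 11)(12 13) =[15, 1, 14, 10, 8, 7, 11, 5, 4, 9, 3, 6, 13, 12, 2, 0]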